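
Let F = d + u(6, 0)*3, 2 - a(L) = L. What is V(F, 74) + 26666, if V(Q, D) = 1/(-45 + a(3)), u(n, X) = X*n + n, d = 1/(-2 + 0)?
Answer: 1226635/46 ≈ 26666.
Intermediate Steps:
d = -½ (d = 1/(-2) = -½ ≈ -0.50000)
u(n, X) = n + X*n
a(L) = 2 - L
F = 35/2 (F = -½ + (6*(1 + 0))*3 = -½ + (6*1)*3 = -½ + 6*3 = -½ + 18 = 35/2 ≈ 17.500)
V(Q, D) = -1/46 (V(Q, D) = 1/(-45 + (2 - 1*3)) = 1/(-45 + (2 - 3)) = 1/(-45 - 1) = 1/(-46) = -1/46)
V(F, 74) + 26666 = -1/46 + 26666 = 1226635/46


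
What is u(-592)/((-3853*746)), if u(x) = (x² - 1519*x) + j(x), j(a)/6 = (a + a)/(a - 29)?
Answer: -129346376/297493983 ≈ -0.43479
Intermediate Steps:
j(a) = 12*a/(-29 + a) (j(a) = 6*((a + a)/(a - 29)) = 6*((2*a)/(-29 + a)) = 6*(2*a/(-29 + a)) = 12*a/(-29 + a))
u(x) = x² - 1519*x + 12*x/(-29 + x) (u(x) = (x² - 1519*x) + 12*x/(-29 + x) = x² - 1519*x + 12*x/(-29 + x))
u(-592)/((-3853*746)) = (-592*(12 + (-1519 - 592)*(-29 - 592))/(-29 - 592))/((-3853*746)) = -592*(12 - 2111*(-621))/(-621)/(-2874338) = -592*(-1/621)*(12 + 1310931)*(-1/2874338) = -592*(-1/621)*1310943*(-1/2874338) = (258692752/207)*(-1/2874338) = -129346376/297493983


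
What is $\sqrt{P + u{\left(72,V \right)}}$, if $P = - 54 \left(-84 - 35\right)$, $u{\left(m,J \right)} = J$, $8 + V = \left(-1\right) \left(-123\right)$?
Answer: $\sqrt{6541} \approx 80.876$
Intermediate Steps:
$V = 115$ ($V = -8 - -123 = -8 + 123 = 115$)
$P = 6426$ ($P = \left(-54\right) \left(-119\right) = 6426$)
$\sqrt{P + u{\left(72,V \right)}} = \sqrt{6426 + 115} = \sqrt{6541}$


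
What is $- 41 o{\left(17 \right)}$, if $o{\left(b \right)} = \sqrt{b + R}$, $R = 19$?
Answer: $-246$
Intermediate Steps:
$o{\left(b \right)} = \sqrt{19 + b}$ ($o{\left(b \right)} = \sqrt{b + 19} = \sqrt{19 + b}$)
$- 41 o{\left(17 \right)} = - 41 \sqrt{19 + 17} = - 41 \sqrt{36} = \left(-41\right) 6 = -246$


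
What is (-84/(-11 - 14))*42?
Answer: 3528/25 ≈ 141.12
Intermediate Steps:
(-84/(-11 - 14))*42 = (-84/(-25))*42 = -1/25*(-84)*42 = (84/25)*42 = 3528/25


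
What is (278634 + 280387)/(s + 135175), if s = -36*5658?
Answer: -559021/68513 ≈ -8.1593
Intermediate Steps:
s = -203688
(278634 + 280387)/(s + 135175) = (278634 + 280387)/(-203688 + 135175) = 559021/(-68513) = 559021*(-1/68513) = -559021/68513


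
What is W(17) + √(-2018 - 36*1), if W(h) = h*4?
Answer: 68 + I*√2054 ≈ 68.0 + 45.321*I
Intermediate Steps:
W(h) = 4*h
W(17) + √(-2018 - 36*1) = 4*17 + √(-2018 - 36*1) = 68 + √(-2018 - 36) = 68 + √(-2054) = 68 + I*√2054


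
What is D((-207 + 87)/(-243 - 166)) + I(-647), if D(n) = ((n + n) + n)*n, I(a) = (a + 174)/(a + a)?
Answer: 135024713/216461614 ≈ 0.62378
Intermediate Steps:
I(a) = (174 + a)/(2*a) (I(a) = (174 + a)/((2*a)) = (174 + a)*(1/(2*a)) = (174 + a)/(2*a))
D(n) = 3*n² (D(n) = (2*n + n)*n = (3*n)*n = 3*n²)
D((-207 + 87)/(-243 - 166)) + I(-647) = 3*((-207 + 87)/(-243 - 166))² + (½)*(174 - 647)/(-647) = 3*(-120/(-409))² + (½)*(-1/647)*(-473) = 3*(-120*(-1/409))² + 473/1294 = 3*(120/409)² + 473/1294 = 3*(14400/167281) + 473/1294 = 43200/167281 + 473/1294 = 135024713/216461614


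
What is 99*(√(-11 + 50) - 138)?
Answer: -13662 + 99*√39 ≈ -13044.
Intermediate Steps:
99*(√(-11 + 50) - 138) = 99*(√39 - 138) = 99*(-138 + √39) = -13662 + 99*√39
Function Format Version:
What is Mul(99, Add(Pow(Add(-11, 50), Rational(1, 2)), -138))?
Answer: Add(-13662, Mul(99, Pow(39, Rational(1, 2)))) ≈ -13044.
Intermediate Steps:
Mul(99, Add(Pow(Add(-11, 50), Rational(1, 2)), -138)) = Mul(99, Add(Pow(39, Rational(1, 2)), -138)) = Mul(99, Add(-138, Pow(39, Rational(1, 2)))) = Add(-13662, Mul(99, Pow(39, Rational(1, 2))))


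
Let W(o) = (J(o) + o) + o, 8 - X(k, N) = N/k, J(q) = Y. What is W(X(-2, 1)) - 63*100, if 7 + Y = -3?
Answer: -6293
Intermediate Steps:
Y = -10 (Y = -7 - 3 = -10)
J(q) = -10
X(k, N) = 8 - N/k
W(o) = -10 + 2*o (W(o) = (-10 + o) + o = -10 + 2*o)
W(X(-2, 1)) - 63*100 = (-10 + 2*(8 - 1*1/(-2))) - 63*100 = (-10 + 2*(8 - 1*1*(-½))) - 6300 = (-10 + 2*(8 + ½)) - 6300 = (-10 + 2*(17/2)) - 6300 = (-10 + 17) - 6300 = 7 - 6300 = -6293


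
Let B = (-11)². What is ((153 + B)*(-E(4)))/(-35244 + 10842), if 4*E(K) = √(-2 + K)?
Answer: 137*√2/48804 ≈ 0.0039699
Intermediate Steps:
B = 121
E(K) = √(-2 + K)/4
((153 + B)*(-E(4)))/(-35244 + 10842) = ((153 + 121)*(-√(-2 + 4)/4))/(-35244 + 10842) = (274*(-√2/4))/(-24402) = (274*(-√2/4))*(-1/24402) = -137*√2/2*(-1/24402) = 137*√2/48804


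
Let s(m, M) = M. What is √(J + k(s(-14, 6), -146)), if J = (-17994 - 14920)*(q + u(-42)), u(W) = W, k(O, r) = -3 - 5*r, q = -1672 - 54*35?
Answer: √118622783 ≈ 10891.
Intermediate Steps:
q = -3562 (q = -1672 - 1890 = -3562)
J = 118622056 (J = (-17994 - 14920)*(-3562 - 42) = -32914*(-3604) = 118622056)
√(J + k(s(-14, 6), -146)) = √(118622056 + (-3 - 5*(-146))) = √(118622056 + (-3 + 730)) = √(118622056 + 727) = √118622783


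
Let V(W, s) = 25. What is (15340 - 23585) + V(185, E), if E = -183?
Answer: -8220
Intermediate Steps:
(15340 - 23585) + V(185, E) = (15340 - 23585) + 25 = -8245 + 25 = -8220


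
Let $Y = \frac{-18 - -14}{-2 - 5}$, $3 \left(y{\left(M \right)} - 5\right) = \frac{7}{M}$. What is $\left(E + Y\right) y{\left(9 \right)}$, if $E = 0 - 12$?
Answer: $- \frac{11360}{189} \approx -60.106$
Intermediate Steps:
$y{\left(M \right)} = 5 + \frac{7}{3 M}$ ($y{\left(M \right)} = 5 + \frac{7 \frac{1}{M}}{3} = 5 + \frac{7}{3 M}$)
$E = -12$ ($E = 0 - 12 = -12$)
$Y = \frac{4}{7}$ ($Y = \frac{-18 + 14}{-7} = \left(-4\right) \left(- \frac{1}{7}\right) = \frac{4}{7} \approx 0.57143$)
$\left(E + Y\right) y{\left(9 \right)} = \left(-12 + \frac{4}{7}\right) \left(5 + \frac{7}{3 \cdot 9}\right) = - \frac{80 \left(5 + \frac{7}{3} \cdot \frac{1}{9}\right)}{7} = - \frac{80 \left(5 + \frac{7}{27}\right)}{7} = \left(- \frac{80}{7}\right) \frac{142}{27} = - \frac{11360}{189}$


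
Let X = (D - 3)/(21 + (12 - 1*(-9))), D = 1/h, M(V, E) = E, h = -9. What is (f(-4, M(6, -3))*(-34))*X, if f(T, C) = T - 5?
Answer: -68/3 ≈ -22.667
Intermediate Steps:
D = -⅑ (D = 1/(-9) = -⅑ ≈ -0.11111)
X = -2/27 (X = (-⅑ - 3)/(21 + (12 - 1*(-9))) = -28/(9*(21 + (12 + 9))) = -28/(9*(21 + 21)) = -28/9/42 = -28/9*1/42 = -2/27 ≈ -0.074074)
f(T, C) = -5 + T
(f(-4, M(6, -3))*(-34))*X = ((-5 - 4)*(-34))*(-2/27) = -9*(-34)*(-2/27) = 306*(-2/27) = -68/3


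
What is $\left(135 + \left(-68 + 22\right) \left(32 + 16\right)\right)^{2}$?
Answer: $4297329$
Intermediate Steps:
$\left(135 + \left(-68 + 22\right) \left(32 + 16\right)\right)^{2} = \left(135 - 2208\right)^{2} = \left(-2073\right)^{2} = 4297329$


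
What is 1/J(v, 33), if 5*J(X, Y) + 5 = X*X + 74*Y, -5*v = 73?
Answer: 125/66254 ≈ 0.0018867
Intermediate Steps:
v = -73/5 (v = -1/5*73 = -73/5 ≈ -14.600)
J(X, Y) = -1 + X**2/5 + 74*Y/5 (J(X, Y) = -1 + (X*X + 74*Y)/5 = -1 + (X**2 + 74*Y)/5 = -1 + (X**2/5 + 74*Y/5) = -1 + X**2/5 + 74*Y/5)
1/J(v, 33) = 1/(-1 + (-73/5)**2/5 + (74/5)*33) = 1/(-1 + (1/5)*(5329/25) + 2442/5) = 1/(-1 + 5329/125 + 2442/5) = 1/(66254/125) = 125/66254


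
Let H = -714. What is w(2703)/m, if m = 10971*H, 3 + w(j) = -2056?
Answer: 2059/7833294 ≈ 0.00026285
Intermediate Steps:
w(j) = -2059 (w(j) = -3 - 2056 = -2059)
m = -7833294 (m = 10971*(-714) = -7833294)
w(2703)/m = -2059/(-7833294) = -2059*(-1/7833294) = 2059/7833294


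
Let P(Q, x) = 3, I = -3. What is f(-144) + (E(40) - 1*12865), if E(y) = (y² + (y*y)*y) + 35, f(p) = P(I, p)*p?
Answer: 52338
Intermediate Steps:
f(p) = 3*p
E(y) = 35 + y² + y³ (E(y) = (y² + y²*y) + 35 = (y² + y³) + 35 = 35 + y² + y³)
f(-144) + (E(40) - 1*12865) = 3*(-144) + ((35 + 40² + 40³) - 1*12865) = -432 + ((35 + 1600 + 64000) - 12865) = -432 + (65635 - 12865) = -432 + 52770 = 52338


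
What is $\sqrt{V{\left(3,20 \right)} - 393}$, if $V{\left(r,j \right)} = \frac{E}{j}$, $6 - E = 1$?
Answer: $\frac{i \sqrt{1571}}{2} \approx 19.818 i$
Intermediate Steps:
$E = 5$ ($E = 6 - 1 = 5$)
$V{\left(r,j \right)} = \frac{5}{j}$
$\sqrt{V{\left(3,20 \right)} - 393} = \sqrt{\frac{5}{20} - 393} = \sqrt{5 \cdot \frac{1}{20} - 393} = \sqrt{\frac{1}{4} - 393} = \sqrt{- \frac{1571}{4}} = \frac{i \sqrt{1571}}{2}$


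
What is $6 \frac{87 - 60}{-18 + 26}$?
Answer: $\frac{81}{4} \approx 20.25$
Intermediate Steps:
$6 \frac{87 - 60}{-18 + 26} = 6 \cdot \frac{27}{8} = \frac{81}{4}$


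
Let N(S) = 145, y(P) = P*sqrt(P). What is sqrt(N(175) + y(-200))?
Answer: sqrt(145 - 2000*I*sqrt(2)) ≈ 38.582 - 36.655*I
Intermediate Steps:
y(P) = P**(3/2)
sqrt(N(175) + y(-200)) = sqrt(145 + (-200)**(3/2)) = sqrt(145 - 2000*I*sqrt(2))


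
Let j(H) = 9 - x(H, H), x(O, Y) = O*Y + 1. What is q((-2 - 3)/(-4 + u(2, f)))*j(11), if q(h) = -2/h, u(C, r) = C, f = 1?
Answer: 452/5 ≈ 90.400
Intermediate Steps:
x(O, Y) = 1 + O*Y
j(H) = 8 - H² (j(H) = 9 - (1 + H*H) = 9 - (1 + H²) = 9 + (-1 - H²) = 8 - H²)
q((-2 - 3)/(-4 + u(2, f)))*j(11) = (-2*(-4 + 2)/(-2 - 3))*(8 - 1*11²) = (-2/((-5/(-2))))*(8 - 1*121) = (-2/((-5*(-½))))*(8 - 121) = -2/5/2*(-113) = -2*⅖*(-113) = -⅘*(-113) = 452/5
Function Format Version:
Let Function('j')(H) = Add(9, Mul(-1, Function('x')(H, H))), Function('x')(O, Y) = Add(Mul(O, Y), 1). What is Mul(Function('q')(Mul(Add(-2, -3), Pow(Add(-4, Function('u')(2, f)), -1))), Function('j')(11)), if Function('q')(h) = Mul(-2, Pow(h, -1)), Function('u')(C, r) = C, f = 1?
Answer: Rational(452, 5) ≈ 90.400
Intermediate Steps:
Function('x')(O, Y) = Add(1, Mul(O, Y))
Function('j')(H) = Add(8, Mul(-1, Pow(H, 2))) (Function('j')(H) = Add(9, Mul(-1, Add(1, Mul(H, H)))) = Add(9, Mul(-1, Add(1, Pow(H, 2)))) = Add(9, Add(-1, Mul(-1, Pow(H, 2)))) = Add(8, Mul(-1, Pow(H, 2))))
Mul(Function('q')(Mul(Add(-2, -3), Pow(Add(-4, Function('u')(2, f)), -1))), Function('j')(11)) = Mul(Mul(-2, Pow(Mul(Add(-2, -3), Pow(Add(-4, 2), -1)), -1)), Add(8, Mul(-1, Pow(11, 2)))) = Mul(Mul(-2, Pow(Mul(-5, Pow(-2, -1)), -1)), Add(8, Mul(-1, 121))) = Mul(Mul(-2, Pow(Mul(-5, Rational(-1, 2)), -1)), Add(8, -121)) = Mul(Mul(-2, Pow(Rational(5, 2), -1)), -113) = Mul(Mul(-2, Rational(2, 5)), -113) = Mul(Rational(-4, 5), -113) = Rational(452, 5)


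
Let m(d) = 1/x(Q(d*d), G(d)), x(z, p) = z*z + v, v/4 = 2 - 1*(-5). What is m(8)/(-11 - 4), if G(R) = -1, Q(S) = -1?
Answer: -1/435 ≈ -0.0022989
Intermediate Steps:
v = 28 (v = 4*(2 - 1*(-5)) = 4*(2 + 5) = 4*7 = 28)
x(z, p) = 28 + z**2 (x(z, p) = z*z + 28 = z**2 + 28 = 28 + z**2)
m(d) = 1/29 (m(d) = 1/(28 + (-1)**2) = 1/(28 + 1) = 1/29)
m(8)/(-11 - 4) = (1/29)/(-11 - 4) = (1/29)/(-15) = -1/15*1/29 = -1/435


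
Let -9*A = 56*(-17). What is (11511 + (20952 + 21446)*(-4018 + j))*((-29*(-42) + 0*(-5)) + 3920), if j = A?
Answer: -7669646642378/9 ≈ -8.5218e+11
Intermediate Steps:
A = 952/9 (A = -56*(-17)/9 = -⅑*(-952) = 952/9 ≈ 105.78)
j = 952/9 ≈ 105.78
(11511 + (20952 + 21446)*(-4018 + j))*((-29*(-42) + 0*(-5)) + 3920) = (11511 + (20952 + 21446)*(-4018 + 952/9))*((-29*(-42) + 0*(-5)) + 3920) = (11511 + 42398*(-35210/9))*((1218 + 0) + 3920) = (11511 - 1492833580/9)*(1218 + 3920) = -1492729981/9*5138 = -7669646642378/9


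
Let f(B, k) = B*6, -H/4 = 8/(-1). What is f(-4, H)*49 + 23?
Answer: -1153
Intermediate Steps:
H = 32 (H = -32/(-1) = -32*(-1) = -4*(-8) = 32)
f(B, k) = 6*B
f(-4, H)*49 + 23 = (6*(-4))*49 + 23 = -24*49 + 23 = -1176 + 23 = -1153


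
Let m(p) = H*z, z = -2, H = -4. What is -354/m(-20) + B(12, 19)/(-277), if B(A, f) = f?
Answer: -49105/1108 ≈ -44.319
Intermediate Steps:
m(p) = 8 (m(p) = -4*(-2) = 8)
-354/m(-20) + B(12, 19)/(-277) = -354/8 + 19/(-277) = -354*1/8 + 19*(-1/277) = -177/4 - 19/277 = -49105/1108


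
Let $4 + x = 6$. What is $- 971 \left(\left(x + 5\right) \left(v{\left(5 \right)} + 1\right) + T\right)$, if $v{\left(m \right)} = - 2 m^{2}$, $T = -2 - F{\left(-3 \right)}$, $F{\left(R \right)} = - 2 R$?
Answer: $340821$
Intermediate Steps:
$x = 2$ ($x = -4 + 6 = 2$)
$T = -8$ ($T = -2 - \left(-2\right) \left(-3\right) = -2 - 6 = -8$)
$- 971 \left(\left(x + 5\right) \left(v{\left(5 \right)} + 1\right) + T\right) = - 971 \left(\left(2 + 5\right) \left(- 2 \cdot 5^{2} + 1\right) - 8\right) = - 971 \left(7 \left(\left(-2\right) 25 + 1\right) - 8\right) = - 971 \left(7 \left(-50 + 1\right) - 8\right) = - 971 \left(7 \left(-49\right) - 8\right) = - 971 \left(-343 - 8\right) = \left(-971\right) \left(-351\right) = 340821$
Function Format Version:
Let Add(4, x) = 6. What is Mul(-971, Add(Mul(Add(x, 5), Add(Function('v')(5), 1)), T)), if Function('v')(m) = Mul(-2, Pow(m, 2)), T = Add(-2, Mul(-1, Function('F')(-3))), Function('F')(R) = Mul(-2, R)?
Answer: 340821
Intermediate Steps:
x = 2 (x = Add(-4, 6) = 2)
T = -8 (T = Add(-2, Mul(-1, Mul(-2, -3))) = Add(-2, Mul(-1, 6)) = Add(-2, -6) = -8)
Mul(-971, Add(Mul(Add(x, 5), Add(Function('v')(5), 1)), T)) = Mul(-971, Add(Mul(Add(2, 5), Add(Mul(-2, Pow(5, 2)), 1)), -8)) = Mul(-971, Add(Mul(7, Add(Mul(-2, 25), 1)), -8)) = Mul(-971, Add(Mul(7, Add(-50, 1)), -8)) = Mul(-971, Add(Mul(7, -49), -8)) = Mul(-971, Add(-343, -8)) = Mul(-971, -351) = 340821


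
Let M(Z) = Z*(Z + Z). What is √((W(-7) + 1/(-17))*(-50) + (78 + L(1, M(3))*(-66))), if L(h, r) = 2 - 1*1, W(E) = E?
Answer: 2*√26367/17 ≈ 19.103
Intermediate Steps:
M(Z) = 2*Z² (M(Z) = Z*(2*Z) = 2*Z²)
L(h, r) = 1 (L(h, r) = 2 - 1 = 1)
√((W(-7) + 1/(-17))*(-50) + (78 + L(1, M(3))*(-66))) = √((-7 + 1/(-17))*(-50) + (78 + 1*(-66))) = √((-7 - 1/17)*(-50) + (78 - 66)) = √(-120/17*(-50) + 12) = √(6000/17 + 12) = √(6204/17) = 2*√26367/17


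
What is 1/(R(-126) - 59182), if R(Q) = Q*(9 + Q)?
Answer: -1/44440 ≈ -2.2502e-5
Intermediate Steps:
1/(R(-126) - 59182) = 1/(-126*(9 - 126) - 59182) = 1/(-126*(-117) - 59182) = 1/(14742 - 59182) = 1/(-44440) = -1/44440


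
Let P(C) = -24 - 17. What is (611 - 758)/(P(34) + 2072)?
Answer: -49/677 ≈ -0.072378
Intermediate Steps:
P(C) = -41
(611 - 758)/(P(34) + 2072) = (611 - 758)/(-41 + 2072) = -147/2031 = -147*1/2031 = -49/677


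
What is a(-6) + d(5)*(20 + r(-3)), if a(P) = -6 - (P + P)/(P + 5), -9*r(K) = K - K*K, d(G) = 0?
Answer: -18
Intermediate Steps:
r(K) = -K/9 + K²/9 (r(K) = -(K - K*K)/9 = -(K - K²)/9 = -K/9 + K²/9)
a(P) = -6 - 2*P/(5 + P)
a(-6) + d(5)*(20 + r(-3)) = 2*(-15 - 4*(-6))/(5 - 6) + 0*(20 + (⅑)*(-3)*(-1 - 3)) = 2*(-15 + 24)/(-1) + 0*(20 + (⅑)*(-3)*(-4)) = 2*(-1)*9 + 0*(20 + 4/3) = -18 + 0*(64/3) = -18 + 0 = -18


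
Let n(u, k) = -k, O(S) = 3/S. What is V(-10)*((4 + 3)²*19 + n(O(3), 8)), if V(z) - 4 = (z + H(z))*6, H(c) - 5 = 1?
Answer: -18460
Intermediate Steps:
H(c) = 6 (H(c) = 5 + 1 = 6)
V(z) = 40 + 6*z (V(z) = 4 + (z + 6)*6 = 4 + (6 + z)*6 = 4 + (36 + 6*z) = 40 + 6*z)
V(-10)*((4 + 3)²*19 + n(O(3), 8)) = (40 + 6*(-10))*((4 + 3)²*19 - 1*8) = (40 - 60)*(7²*19 - 8) = -20*(49*19 - 8) = -20*(931 - 8) = -20*923 = -18460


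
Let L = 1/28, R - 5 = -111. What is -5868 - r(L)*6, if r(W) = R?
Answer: -5232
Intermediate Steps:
R = -106 (R = 5 - 111 = -106)
L = 1/28 ≈ 0.035714
r(W) = -106
-5868 - r(L)*6 = -5868 - (-106)*6 = -5868 - 1*(-636) = -5868 + 636 = -5232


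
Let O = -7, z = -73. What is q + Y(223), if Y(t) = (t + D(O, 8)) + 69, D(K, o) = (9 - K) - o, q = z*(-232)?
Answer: 17236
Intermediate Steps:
q = 16936 (q = -73*(-232) = 16936)
D(K, o) = 9 - K - o
Y(t) = 77 + t (Y(t) = (t + (9 - 1*(-7) - 1*8)) + 69 = (t + (9 + 7 - 8)) + 69 = (t + 8) + 69 = (8 + t) + 69 = 77 + t)
q + Y(223) = 16936 + (77 + 223) = 16936 + 300 = 17236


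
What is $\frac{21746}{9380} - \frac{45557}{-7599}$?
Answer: $\frac{296286257}{35639310} \approx 8.3135$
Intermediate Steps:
$\frac{21746}{9380} - \frac{45557}{-7599} = 21746 \cdot \frac{1}{9380} - - \frac{45557}{7599} = \frac{10873}{4690} + \frac{45557}{7599} = \frac{296286257}{35639310}$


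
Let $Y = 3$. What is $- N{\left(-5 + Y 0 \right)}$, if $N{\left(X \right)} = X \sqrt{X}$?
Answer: $5 i \sqrt{5} \approx 11.18 i$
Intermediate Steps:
$N{\left(X \right)} = X^{\frac{3}{2}}$
$- N{\left(-5 + Y 0 \right)} = - \left(-5 + 3 \cdot 0\right)^{\frac{3}{2}} = - \left(-5 + 0\right)^{\frac{3}{2}} = - \left(-5\right)^{\frac{3}{2}} = - \left(-5\right) i \sqrt{5} = 5 i \sqrt{5}$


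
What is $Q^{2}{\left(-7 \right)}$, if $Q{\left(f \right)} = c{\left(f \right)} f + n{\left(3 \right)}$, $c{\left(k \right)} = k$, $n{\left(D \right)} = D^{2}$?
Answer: $3364$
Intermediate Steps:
$Q{\left(f \right)} = 9 + f^{2}$ ($Q{\left(f \right)} = f f + 3^{2} = f^{2} + 9 = 9 + f^{2}$)
$Q^{2}{\left(-7 \right)} = \left(9 + \left(-7\right)^{2}\right)^{2} = \left(9 + 49\right)^{2} = 58^{2} = 3364$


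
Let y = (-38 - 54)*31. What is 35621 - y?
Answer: 38473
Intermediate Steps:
y = -2852 (y = -92*31 = -2852)
35621 - y = 35621 - 1*(-2852) = 35621 + 2852 = 38473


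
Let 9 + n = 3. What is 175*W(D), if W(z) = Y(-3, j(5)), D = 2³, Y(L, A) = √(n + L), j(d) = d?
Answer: 525*I ≈ 525.0*I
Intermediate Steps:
n = -6 (n = -9 + 3 = -6)
Y(L, A) = √(-6 + L)
D = 8
W(z) = 3*I (W(z) = √(-6 - 3) = √(-9) = 3*I)
175*W(D) = 175*(3*I) = 525*I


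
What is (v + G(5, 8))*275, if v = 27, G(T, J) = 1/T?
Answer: 7480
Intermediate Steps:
(v + G(5, 8))*275 = (27 + 1/5)*275 = (27 + ⅕)*275 = (136/5)*275 = 7480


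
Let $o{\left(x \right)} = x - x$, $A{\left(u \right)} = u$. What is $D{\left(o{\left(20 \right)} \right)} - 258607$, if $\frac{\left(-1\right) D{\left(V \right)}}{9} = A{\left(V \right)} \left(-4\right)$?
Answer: $-258607$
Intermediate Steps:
$o{\left(x \right)} = 0$
$D{\left(V \right)} = 36 V$ ($D{\left(V \right)} = - 9 V \left(-4\right) = - 9 \left(- 4 V\right) = 36 V$)
$D{\left(o{\left(20 \right)} \right)} - 258607 = 36 \cdot 0 - 258607 = 0 - 258607 = -258607$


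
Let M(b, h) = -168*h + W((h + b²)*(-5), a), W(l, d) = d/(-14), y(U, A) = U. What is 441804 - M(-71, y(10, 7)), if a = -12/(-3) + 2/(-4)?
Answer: 1773937/4 ≈ 4.4348e+5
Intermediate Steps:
a = 7/2 (a = -12*(-⅓) + 2*(-¼) = 4 - ½ = 7/2 ≈ 3.5000)
W(l, d) = -d/14 (W(l, d) = d*(-1/14) = -d/14)
M(b, h) = -¼ - 168*h (M(b, h) = -168*h - 1/14*7/2 = -168*h - ¼ = -¼ - 168*h)
441804 - M(-71, y(10, 7)) = 441804 - (-¼ - 168*10) = 441804 - (-¼ - 1680) = 441804 - 1*(-6721/4) = 441804 + 6721/4 = 1773937/4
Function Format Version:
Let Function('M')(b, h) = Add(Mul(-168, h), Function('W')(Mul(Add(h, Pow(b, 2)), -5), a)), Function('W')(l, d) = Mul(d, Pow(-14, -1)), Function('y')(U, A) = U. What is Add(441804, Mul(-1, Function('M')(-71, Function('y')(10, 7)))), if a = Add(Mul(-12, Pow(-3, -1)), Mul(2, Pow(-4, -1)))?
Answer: Rational(1773937, 4) ≈ 4.4348e+5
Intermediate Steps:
a = Rational(7, 2) (a = Add(Mul(-12, Rational(-1, 3)), Mul(2, Rational(-1, 4))) = Add(4, Rational(-1, 2)) = Rational(7, 2) ≈ 3.5000)
Function('W')(l, d) = Mul(Rational(-1, 14), d) (Function('W')(l, d) = Mul(d, Rational(-1, 14)) = Mul(Rational(-1, 14), d))
Function('M')(b, h) = Add(Rational(-1, 4), Mul(-168, h)) (Function('M')(b, h) = Add(Mul(-168, h), Mul(Rational(-1, 14), Rational(7, 2))) = Add(Mul(-168, h), Rational(-1, 4)) = Add(Rational(-1, 4), Mul(-168, h)))
Add(441804, Mul(-1, Function('M')(-71, Function('y')(10, 7)))) = Add(441804, Mul(-1, Add(Rational(-1, 4), Mul(-168, 10)))) = Add(441804, Mul(-1, Add(Rational(-1, 4), -1680))) = Add(441804, Mul(-1, Rational(-6721, 4))) = Add(441804, Rational(6721, 4)) = Rational(1773937, 4)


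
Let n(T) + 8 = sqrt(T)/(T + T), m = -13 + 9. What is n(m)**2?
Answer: (32 + I)**2/16 ≈ 63.938 + 4.0*I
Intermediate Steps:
m = -4
n(T) = -8 + 1/(2*sqrt(T)) (n(T) = -8 + sqrt(T)/(T + T) = -8 + sqrt(T)/((2*T)) = -8 + (1/(2*T))*sqrt(T) = -8 + 1/(2*sqrt(T)))
n(m)**2 = (-8 + 1/(2*sqrt(-4)))**2 = (-8 + (-I/2)/2)**2 = (-8 - I/4)**2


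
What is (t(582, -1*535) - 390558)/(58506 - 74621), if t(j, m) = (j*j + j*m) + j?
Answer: 362622/16115 ≈ 22.502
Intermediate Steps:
t(j, m) = j + j² + j*m (t(j, m) = (j² + j*m) + j = j + j² + j*m)
(t(582, -1*535) - 390558)/(58506 - 74621) = (582*(1 + 582 - 1*535) - 390558)/(58506 - 74621) = (582*(1 + 582 - 535) - 390558)/(-16115) = (582*48 - 390558)*(-1/16115) = (27936 - 390558)*(-1/16115) = -362622*(-1/16115) = 362622/16115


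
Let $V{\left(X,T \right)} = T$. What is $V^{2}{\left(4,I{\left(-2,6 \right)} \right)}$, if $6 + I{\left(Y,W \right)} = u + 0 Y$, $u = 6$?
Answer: $0$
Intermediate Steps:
$I{\left(Y,W \right)} = 0$ ($I{\left(Y,W \right)} = -6 + \left(6 + 0 Y\right) = -6 + \left(6 + 0\right) = -6 + 6 = 0$)
$V^{2}{\left(4,I{\left(-2,6 \right)} \right)} = 0^{2} = 0$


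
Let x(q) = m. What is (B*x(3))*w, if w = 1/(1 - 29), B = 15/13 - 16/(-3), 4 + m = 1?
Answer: 253/364 ≈ 0.69506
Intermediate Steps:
m = -3 (m = -4 + 1 = -3)
x(q) = -3
B = 253/39 (B = 15*(1/13) - 16*(-1/3) = 15/13 + 16/3 = 253/39 ≈ 6.4872)
w = -1/28 (w = 1/(-28) = -1/28 ≈ -0.035714)
(B*x(3))*w = ((253/39)*(-3))*(-1/28) = -253/13*(-1/28) = 253/364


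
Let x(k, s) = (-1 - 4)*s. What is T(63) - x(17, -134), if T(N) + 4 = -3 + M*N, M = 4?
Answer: -425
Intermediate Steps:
x(k, s) = -5*s
T(N) = -7 + 4*N (T(N) = -4 + (-3 + 4*N) = -7 + 4*N)
T(63) - x(17, -134) = (-7 + 4*63) - (-5)*(-134) = (-7 + 252) - 1*670 = 245 - 670 = -425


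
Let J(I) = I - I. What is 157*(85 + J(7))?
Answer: 13345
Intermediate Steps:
J(I) = 0
157*(85 + J(7)) = 157*(85 + 0) = 157*85 = 13345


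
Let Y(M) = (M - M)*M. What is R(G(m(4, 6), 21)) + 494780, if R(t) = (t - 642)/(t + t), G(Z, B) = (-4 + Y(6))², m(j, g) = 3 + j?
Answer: 7916167/16 ≈ 4.9476e+5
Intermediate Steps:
Y(M) = 0 (Y(M) = 0*M = 0)
G(Z, B) = 16 (G(Z, B) = (-4 + 0)² = (-4)² = 16)
R(t) = (-642 + t)/(2*t) (R(t) = (-642 + t)/((2*t)) = (-642 + t)*(1/(2*t)) = (-642 + t)/(2*t))
R(G(m(4, 6), 21)) + 494780 = (½)*(-642 + 16)/16 + 494780 = (½)*(1/16)*(-626) + 494780 = -313/16 + 494780 = 7916167/16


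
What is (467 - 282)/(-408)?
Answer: -185/408 ≈ -0.45343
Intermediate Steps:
(467 - 282)/(-408) = 185*(-1/408) = -185/408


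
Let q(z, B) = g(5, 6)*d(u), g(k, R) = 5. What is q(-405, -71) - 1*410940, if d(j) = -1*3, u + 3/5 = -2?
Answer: -410955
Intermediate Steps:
u = -13/5 (u = -⅗ - 2 = -13/5 ≈ -2.6000)
d(j) = -3
q(z, B) = -15 (q(z, B) = 5*(-3) = -15)
q(-405, -71) - 1*410940 = -15 - 1*410940 = -15 - 410940 = -410955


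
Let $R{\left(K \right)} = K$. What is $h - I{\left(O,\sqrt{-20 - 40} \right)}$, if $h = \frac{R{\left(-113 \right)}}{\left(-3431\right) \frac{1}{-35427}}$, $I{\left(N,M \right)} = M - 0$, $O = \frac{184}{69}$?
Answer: $- \frac{4003251}{3431} - 2 i \sqrt{15} \approx -1166.8 - 7.746 i$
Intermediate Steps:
$O = \frac{8}{3}$ ($O = 184 \cdot \frac{1}{69} = \frac{8}{3} \approx 2.6667$)
$I{\left(N,M \right)} = M$ ($I{\left(N,M \right)} = M + 0 = M$)
$h = - \frac{4003251}{3431}$ ($h = - \frac{113}{\left(-3431\right) \frac{1}{-35427}} = - \frac{113}{\left(-3431\right) \left(- \frac{1}{35427}\right)} = - \frac{113}{\frac{3431}{35427}} = \left(-113\right) \frac{35427}{3431} = - \frac{4003251}{3431} \approx -1166.8$)
$h - I{\left(O,\sqrt{-20 - 40} \right)} = - \frac{4003251}{3431} - \sqrt{-20 - 40} = - \frac{4003251}{3431} - \sqrt{-60} = - \frac{4003251}{3431} - 2 i \sqrt{15}$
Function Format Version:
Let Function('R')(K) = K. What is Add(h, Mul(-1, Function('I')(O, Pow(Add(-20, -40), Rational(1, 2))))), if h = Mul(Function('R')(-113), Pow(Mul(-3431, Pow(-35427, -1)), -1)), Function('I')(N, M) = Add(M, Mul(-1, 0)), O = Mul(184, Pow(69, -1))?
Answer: Add(Rational(-4003251, 3431), Mul(-2, I, Pow(15, Rational(1, 2)))) ≈ Add(-1166.8, Mul(-7.7460, I))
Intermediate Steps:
O = Rational(8, 3) (O = Mul(184, Rational(1, 69)) = Rational(8, 3) ≈ 2.6667)
Function('I')(N, M) = M (Function('I')(N, M) = Add(M, 0) = M)
h = Rational(-4003251, 3431) (h = Mul(-113, Pow(Mul(-3431, Pow(-35427, -1)), -1)) = Mul(-113, Pow(Mul(-3431, Rational(-1, 35427)), -1)) = Mul(-113, Pow(Rational(3431, 35427), -1)) = Mul(-113, Rational(35427, 3431)) = Rational(-4003251, 3431) ≈ -1166.8)
Add(h, Mul(-1, Function('I')(O, Pow(Add(-20, -40), Rational(1, 2))))) = Add(Rational(-4003251, 3431), Mul(-1, Pow(Add(-20, -40), Rational(1, 2)))) = Add(Rational(-4003251, 3431), Mul(-1, Pow(-60, Rational(1, 2)))) = Add(Rational(-4003251, 3431), Mul(-1, Mul(2, I, Pow(15, Rational(1, 2))))) = Add(Rational(-4003251, 3431), Mul(-2, I, Pow(15, Rational(1, 2))))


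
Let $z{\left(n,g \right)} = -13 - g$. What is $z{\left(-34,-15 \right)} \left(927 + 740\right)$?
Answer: $3334$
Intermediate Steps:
$z{\left(-34,-15 \right)} \left(927 + 740\right) = \left(-13 - -15\right) \left(927 + 740\right) = \left(-13 + 15\right) 1667 = 2 \cdot 1667 = 3334$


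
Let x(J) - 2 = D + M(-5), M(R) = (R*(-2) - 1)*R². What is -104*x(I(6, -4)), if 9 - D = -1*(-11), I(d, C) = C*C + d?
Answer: -23400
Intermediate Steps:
I(d, C) = d + C² (I(d, C) = C² + d = d + C²)
M(R) = R²*(-1 - 2*R) (M(R) = (-2*R - 1)*R² = (-1 - 2*R)*R² = R²*(-1 - 2*R))
D = -2 (D = 9 - (-1)*(-11) = 9 - 1*11 = 9 - 11 = -2)
x(J) = 225 (x(J) = 2 + (-2 + (-5)²*(-1 - 2*(-5))) = 2 + (-2 + 25*(-1 + 10)) = 2 + (-2 + 25*9) = 2 + (-2 + 225) = 2 + 223 = 225)
-104*x(I(6, -4)) = -104*225 = -23400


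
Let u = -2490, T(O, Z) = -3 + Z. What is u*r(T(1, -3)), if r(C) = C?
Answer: 14940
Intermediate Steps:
u*r(T(1, -3)) = -2490*(-3 - 3) = -2490*(-6) = 14940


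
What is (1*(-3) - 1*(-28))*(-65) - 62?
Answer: -1687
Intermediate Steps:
(1*(-3) - 1*(-28))*(-65) - 62 = (-3 + 28)*(-65) - 62 = 25*(-65) - 62 = -1625 - 62 = -1687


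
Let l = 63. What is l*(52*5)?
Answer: 16380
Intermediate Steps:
l*(52*5) = 63*(52*5) = 63*260 = 16380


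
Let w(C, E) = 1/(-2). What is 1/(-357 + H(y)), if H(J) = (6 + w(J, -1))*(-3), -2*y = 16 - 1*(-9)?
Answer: -2/747 ≈ -0.0026774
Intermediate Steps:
w(C, E) = -½
y = -25/2 (y = -(16 - 1*(-9))/2 = -(16 + 9)/2 = -½*25 = -25/2 ≈ -12.500)
H(J) = -33/2 (H(J) = (6 - ½)*(-3) = (11/2)*(-3) = -33/2)
1/(-357 + H(y)) = 1/(-357 - 33/2) = 1/(-747/2) = -2/747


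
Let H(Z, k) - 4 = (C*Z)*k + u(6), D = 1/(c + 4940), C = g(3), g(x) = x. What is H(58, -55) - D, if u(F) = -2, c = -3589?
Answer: -12926369/1351 ≈ -9568.0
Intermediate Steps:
C = 3
D = 1/1351 (D = 1/(-3589 + 4940) = 1/1351 ≈ 0.00074019)
H(Z, k) = 2 + 3*Z*k (H(Z, k) = 4 + ((3*Z)*k - 2) = 4 + (3*Z*k - 2) = 4 + (-2 + 3*Z*k) = 2 + 3*Z*k)
H(58, -55) - D = (2 + 3*58*(-55)) - 1*1/1351 = (2 - 9570) - 1/1351 = -9568 - 1/1351 = -12926369/1351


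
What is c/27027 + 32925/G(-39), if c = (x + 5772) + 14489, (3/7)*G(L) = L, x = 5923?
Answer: -3250847/9009 ≈ -360.84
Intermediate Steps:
G(L) = 7*L/3
c = 26184 (c = (5923 + 5772) + 14489 = 11695 + 14489 = 26184)
c/27027 + 32925/G(-39) = 26184/27027 + 32925/(((7/3)*(-39))) = 26184*(1/27027) + 32925/(-91) = 8728/9009 + 32925*(-1/91) = 8728/9009 - 32925/91 = -3250847/9009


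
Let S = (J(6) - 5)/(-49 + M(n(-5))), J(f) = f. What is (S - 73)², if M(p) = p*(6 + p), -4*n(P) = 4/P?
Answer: 7601572969/1425636 ≈ 5332.1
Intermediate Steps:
n(P) = -1/P
S = -25/1194 (S = (6 - 5)/(-49 + (-1/(-5))*(6 - 1/(-5))) = 1/(-49 + (-1*(-⅕))*(6 - 1*(-⅕))) = 1/(-49 + (6 + ⅕)/5) = 1/(-49 + (⅕)*(31/5)) = 1/(-49 + 31/25) = 1/(-1194/25) = 1*(-25/1194) = -25/1194 ≈ -0.020938)
(S - 73)² = (-25/1194 - 73)² = (-87187/1194)² = 7601572969/1425636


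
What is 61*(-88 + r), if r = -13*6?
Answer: -10126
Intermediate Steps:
r = -78
61*(-88 + r) = 61*(-88 - 78) = 61*(-166) = -10126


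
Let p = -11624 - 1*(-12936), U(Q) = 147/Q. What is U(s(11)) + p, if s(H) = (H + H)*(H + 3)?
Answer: 57749/44 ≈ 1312.5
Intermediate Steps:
s(H) = 2*H*(3 + H) (s(H) = (2*H)*(3 + H) = 2*H*(3 + H))
p = 1312 (p = -11624 + 12936 = 1312)
U(s(11)) + p = 147/((2*11*(3 + 11))) + 1312 = 147/((2*11*14)) + 1312 = 147/308 + 1312 = 147*(1/308) + 1312 = 21/44 + 1312 = 57749/44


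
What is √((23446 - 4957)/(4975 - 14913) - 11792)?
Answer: I*√1164806992130/9938 ≈ 108.6*I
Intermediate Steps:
√((23446 - 4957)/(4975 - 14913) - 11792) = √(18489/(-9938) - 11792) = √(18489*(-1/9938) - 11792) = √(-18489/9938 - 11792) = √(-117207385/9938) = I*√1164806992130/9938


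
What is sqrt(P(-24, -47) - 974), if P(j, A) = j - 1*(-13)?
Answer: I*sqrt(985) ≈ 31.385*I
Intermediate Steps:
P(j, A) = 13 + j (P(j, A) = j + 13 = 13 + j)
sqrt(P(-24, -47) - 974) = sqrt((13 - 24) - 974) = sqrt(-11 - 974) = sqrt(-985) = I*sqrt(985)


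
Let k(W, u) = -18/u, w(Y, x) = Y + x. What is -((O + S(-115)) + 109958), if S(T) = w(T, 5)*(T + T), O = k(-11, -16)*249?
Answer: -1084305/8 ≈ -1.3554e+5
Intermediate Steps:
O = 2241/8 (O = -18/(-16)*249 = -18*(-1/16)*249 = (9/8)*249 = 2241/8 ≈ 280.13)
S(T) = 2*T*(5 + T) (S(T) = (T + 5)*(T + T) = (5 + T)*(2*T) = 2*T*(5 + T))
-((O + S(-115)) + 109958) = -((2241/8 + 2*(-115)*(5 - 115)) + 109958) = -((2241/8 + 2*(-115)*(-110)) + 109958) = -((2241/8 + 25300) + 109958) = -(204641/8 + 109958) = -1*1084305/8 = -1084305/8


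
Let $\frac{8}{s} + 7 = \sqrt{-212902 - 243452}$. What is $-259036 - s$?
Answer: $- \frac{118224807452}{456403} + \frac{216 i \sqrt{626}}{456403} \approx -2.5904 \cdot 10^{5} + 0.011841 i$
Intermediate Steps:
$s = \frac{8}{-7 + 27 i \sqrt{626}}$ ($s = \frac{8}{-7 + \sqrt{-212902 - 243452}} = \frac{8}{-7 + \sqrt{-456354}} = \frac{8}{-7 + 27 i \sqrt{626}} \approx -0.0001227 - 0.011841 i$)
$-259036 - s = -259036 - \left(- \frac{56}{456403} - \frac{216 i \sqrt{626}}{456403}\right) = -259036 + \left(\frac{56}{456403} + \frac{216 i \sqrt{626}}{456403}\right) = - \frac{118224807452}{456403} + \frac{216 i \sqrt{626}}{456403}$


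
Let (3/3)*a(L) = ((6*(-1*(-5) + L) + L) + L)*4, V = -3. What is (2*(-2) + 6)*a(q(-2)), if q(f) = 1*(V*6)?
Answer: -912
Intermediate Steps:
q(f) = -18 (q(f) = 1*(-3*6) = 1*(-18) = -18)
a(L) = 120 + 32*L (a(L) = ((6*(-1*(-5) + L) + L) + L)*4 = ((6*(5 + L) + L) + L)*4 = (((30 + 6*L) + L) + L)*4 = ((30 + 7*L) + L)*4 = (30 + 8*L)*4 = 120 + 32*L)
(2*(-2) + 6)*a(q(-2)) = (2*(-2) + 6)*(120 + 32*(-18)) = (-4 + 6)*(120 - 576) = 2*(-456) = -912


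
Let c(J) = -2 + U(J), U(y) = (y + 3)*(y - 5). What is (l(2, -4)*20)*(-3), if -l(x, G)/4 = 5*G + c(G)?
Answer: -3120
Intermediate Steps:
U(y) = (-5 + y)*(3 + y) (U(y) = (3 + y)*(-5 + y) = (-5 + y)*(3 + y))
c(J) = -17 + J**2 - 2*J (c(J) = -2 + (-15 + J**2 - 2*J) = -17 + J**2 - 2*J)
l(x, G) = 68 - 12*G - 4*G**2 (l(x, G) = -4*(5*G + (-17 + G**2 - 2*G)) = -4*(-17 + G**2 + 3*G) = 68 - 12*G - 4*G**2)
(l(2, -4)*20)*(-3) = ((68 - 12*(-4) - 4*(-4)**2)*20)*(-3) = ((68 + 48 - 4*16)*20)*(-3) = ((68 + 48 - 64)*20)*(-3) = (52*20)*(-3) = 1040*(-3) = -3120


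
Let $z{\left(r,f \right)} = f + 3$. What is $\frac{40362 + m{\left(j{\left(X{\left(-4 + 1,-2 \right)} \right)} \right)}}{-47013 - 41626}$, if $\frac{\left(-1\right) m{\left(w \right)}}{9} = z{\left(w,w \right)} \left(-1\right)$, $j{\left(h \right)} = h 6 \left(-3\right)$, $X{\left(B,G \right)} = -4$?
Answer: $- \frac{41037}{88639} \approx -0.46297$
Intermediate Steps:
$z{\left(r,f \right)} = 3 + f$
$j{\left(h \right)} = - 18 h$ ($j{\left(h \right)} = 6 h \left(-3\right) = - 18 h$)
$m{\left(w \right)} = 27 + 9 w$ ($m{\left(w \right)} = - 9 \left(3 + w\right) \left(-1\right) = - 9 \left(-3 - w\right) = 27 + 9 w$)
$\frac{40362 + m{\left(j{\left(X{\left(-4 + 1,-2 \right)} \right)} \right)}}{-47013 - 41626} = \frac{40362 + \left(27 + 9 \left(\left(-18\right) \left(-4\right)\right)\right)}{-47013 - 41626} = \frac{40362 + \left(27 + 9 \cdot 72\right)}{-88639} = \left(40362 + \left(27 + 648\right)\right) \left(- \frac{1}{88639}\right) = \left(40362 + 675\right) \left(- \frac{1}{88639}\right) = 41037 \left(- \frac{1}{88639}\right) = - \frac{41037}{88639}$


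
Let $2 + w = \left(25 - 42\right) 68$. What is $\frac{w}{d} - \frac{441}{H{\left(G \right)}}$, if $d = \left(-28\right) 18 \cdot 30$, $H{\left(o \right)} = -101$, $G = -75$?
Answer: $\frac{1130813}{254520} \approx 4.4429$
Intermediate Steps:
$d = -15120$ ($d = \left(-504\right) 30 = -15120$)
$w = -1158$ ($w = -2 + \left(25 - 42\right) 68 = -2 - 1156 = -1158$)
$\frac{w}{d} - \frac{441}{H{\left(G \right)}} = - \frac{1158}{-15120} - \frac{441}{-101} = \left(-1158\right) \left(- \frac{1}{15120}\right) - - \frac{441}{101} = \frac{193}{2520} + \frac{441}{101} = \frac{1130813}{254520}$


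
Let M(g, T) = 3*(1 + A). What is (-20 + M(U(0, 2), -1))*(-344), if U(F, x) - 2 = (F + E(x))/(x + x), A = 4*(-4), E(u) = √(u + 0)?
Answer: 22360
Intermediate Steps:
E(u) = √u
A = -16
U(F, x) = 2 + (F + √x)/(2*x) (U(F, x) = 2 + (F + √x)/(x + x) = 2 + (F + √x)/((2*x)) = 2 + (F + √x)*(1/(2*x)) = 2 + (F + √x)/(2*x))
M(g, T) = -45 (M(g, T) = 3*(1 - 16) = 3*(-15) = -45)
(-20 + M(U(0, 2), -1))*(-344) = (-20 - 45)*(-344) = -65*(-344) = 22360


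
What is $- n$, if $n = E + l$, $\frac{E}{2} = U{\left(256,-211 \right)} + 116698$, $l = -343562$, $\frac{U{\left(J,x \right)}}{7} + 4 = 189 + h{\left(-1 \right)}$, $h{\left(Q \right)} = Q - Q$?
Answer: $107576$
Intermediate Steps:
$h{\left(Q \right)} = 0$
$U{\left(J,x \right)} = 1295$ ($U{\left(J,x \right)} = -28 + 7 \left(189 + 0\right) = -28 + 7 \cdot 189 = -28 + 1323 = 1295$)
$E = 235986$ ($E = 2 \left(1295 + 116698\right) = 2 \cdot 117993 = 235986$)
$n = -107576$ ($n = 235986 - 343562 = -107576$)
$- n = \left(-1\right) \left(-107576\right) = 107576$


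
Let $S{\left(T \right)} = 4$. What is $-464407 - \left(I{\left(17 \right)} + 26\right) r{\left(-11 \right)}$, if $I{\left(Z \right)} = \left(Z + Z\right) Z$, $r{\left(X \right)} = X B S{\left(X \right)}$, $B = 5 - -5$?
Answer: $-198647$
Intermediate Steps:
$B = 10$ ($B = 5 + 5 = 10$)
$r{\left(X \right)} = 40 X$ ($r{\left(X \right)} = X 10 \cdot 4 = 10 X 4 = 40 X$)
$I{\left(Z \right)} = 2 Z^{2}$ ($I{\left(Z \right)} = 2 Z Z = 2 Z^{2}$)
$-464407 - \left(I{\left(17 \right)} + 26\right) r{\left(-11 \right)} = -464407 - \left(2 \cdot 17^{2} + 26\right) 40 \left(-11\right) = -464407 - \left(2 \cdot 289 + 26\right) \left(-440\right) = -464407 - \left(578 + 26\right) \left(-440\right) = -464407 - 604 \left(-440\right) = -464407 - -265760 = -464407 + 265760 = -198647$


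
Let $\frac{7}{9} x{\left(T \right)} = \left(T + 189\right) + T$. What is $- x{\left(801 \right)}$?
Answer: $- \frac{16119}{7} \approx -2302.7$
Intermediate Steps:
$x{\left(T \right)} = 243 + \frac{18 T}{7}$ ($x{\left(T \right)} = \frac{9 \left(\left(T + 189\right) + T\right)}{7} = \frac{9 \left(\left(189 + T\right) + T\right)}{7} = \frac{9 \left(189 + 2 T\right)}{7} = 243 + \frac{18 T}{7}$)
$- x{\left(801 \right)} = - (243 + \frac{18}{7} \cdot 801) = - (243 + \frac{14418}{7}) = \left(-1\right) \frac{16119}{7} = - \frac{16119}{7}$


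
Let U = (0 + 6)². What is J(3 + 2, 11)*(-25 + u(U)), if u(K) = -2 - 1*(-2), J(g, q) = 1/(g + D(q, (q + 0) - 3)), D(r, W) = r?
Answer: -25/16 ≈ -1.5625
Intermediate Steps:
J(g, q) = 1/(g + q)
U = 36 (U = 6² = 36)
u(K) = 0 (u(K) = -2 + 2 = 0)
J(3 + 2, 11)*(-25 + u(U)) = (-25 + 0)/((3 + 2) + 11) = -25/(5 + 11) = -25/16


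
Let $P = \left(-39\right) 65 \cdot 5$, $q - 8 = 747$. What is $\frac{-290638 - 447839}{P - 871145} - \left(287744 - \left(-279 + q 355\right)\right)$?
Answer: $- \frac{17673893883}{883820} \approx -19997.0$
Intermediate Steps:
$q = 755$ ($q = 8 + 747 = 755$)
$P = -12675$ ($P = \left(-2535\right) 5 = -12675$)
$\frac{-290638 - 447839}{P - 871145} - \left(287744 - \left(-279 + q 355\right)\right) = \frac{-290638 - 447839}{-12675 - 871145} - \left(287744 - \left(-279 + 755 \cdot 355\right)\right) = - \frac{738477}{-883820} - \left(287744 - \left(-279 + 268025\right)\right) = \left(-738477\right) \left(- \frac{1}{883820}\right) - \left(287744 - 267746\right) = \frac{738477}{883820} - \left(287744 - 267746\right) = \frac{738477}{883820} - 19998 = - \frac{17673893883}{883820}$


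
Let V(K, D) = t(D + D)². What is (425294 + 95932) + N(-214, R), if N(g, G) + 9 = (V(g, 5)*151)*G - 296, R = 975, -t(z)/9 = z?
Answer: 1193043421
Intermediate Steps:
t(z) = -9*z
V(K, D) = 324*D² (V(K, D) = (-9*(D + D))² = (-18*D)² = 324*D²)
N(g, G) = -305 + 1223100*G (N(g, G) = -9 + (((324*5²)*151)*G - 296) = -9 + (((324*25)*151)*G - 296) = -9 + ((8100*151)*G - 296) = -9 + (1223100*G - 296) = -9 + (-296 + 1223100*G) = -305 + 1223100*G)
(425294 + 95932) + N(-214, R) = (425294 + 95932) + (-305 + 1223100*975) = 521226 + (-305 + 1192522500) = 521226 + 1192522195 = 1193043421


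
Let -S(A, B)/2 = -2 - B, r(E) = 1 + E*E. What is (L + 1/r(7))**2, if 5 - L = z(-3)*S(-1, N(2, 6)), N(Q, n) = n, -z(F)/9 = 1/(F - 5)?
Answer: 421201/2500 ≈ 168.48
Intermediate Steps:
z(F) = -9/(-5 + F) (z(F) = -9/(F - 5) = -9/(-5 + F))
r(E) = 1 + E**2
S(A, B) = 4 + 2*B (S(A, B) = -2*(-2 - B) = 4 + 2*B)
L = -13 (L = 5 - (-9/(-5 - 3))*(4 + 2*6) = 5 - (-9/(-8))*(4 + 12) = 5 - (-9*(-1/8))*16 = 5 - 9*16/8 = 5 - 1*18 = 5 - 18 = -13)
(L + 1/r(7))**2 = (-13 + 1/(1 + 7**2))**2 = (-13 + 1/(1 + 49))**2 = (-13 + 1/50)**2 = (-649/50)**2 = 421201/2500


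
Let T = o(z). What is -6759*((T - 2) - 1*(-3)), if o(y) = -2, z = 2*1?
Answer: 6759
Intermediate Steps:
z = 2
T = -2
-6759*((T - 2) - 1*(-3)) = -6759*((-2 - 2) - 1*(-3)) = -6759*(-4 + 3) = -6759*(-1) = 6759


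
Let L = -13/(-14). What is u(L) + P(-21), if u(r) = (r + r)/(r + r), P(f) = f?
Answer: -20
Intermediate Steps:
L = 13/14 (L = -13*(-1/14) = 13/14 ≈ 0.92857)
u(r) = 1 (u(r) = (2*r)/((2*r)) = (2*r)*(1/(2*r)) = 1)
u(L) + P(-21) = 1 - 21 = -20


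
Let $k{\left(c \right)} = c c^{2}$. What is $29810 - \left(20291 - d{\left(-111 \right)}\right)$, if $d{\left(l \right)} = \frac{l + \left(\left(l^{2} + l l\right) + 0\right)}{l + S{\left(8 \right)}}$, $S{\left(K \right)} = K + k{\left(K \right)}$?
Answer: $\frac{3917802}{409} \approx 9579.0$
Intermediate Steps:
$k{\left(c \right)} = c^{3}$
$S{\left(K \right)} = K + K^{3}$
$d{\left(l \right)} = \frac{l + 2 l^{2}}{520 + l}$ ($d{\left(l \right)} = \frac{l + \left(\left(l^{2} + l l\right) + 0\right)}{l + \left(8 + 8^{3}\right)} = \frac{l + \left(\left(l^{2} + l^{2}\right) + 0\right)}{l + \left(8 + 512\right)} = \frac{l + \left(2 l^{2} + 0\right)}{l + 520} = \frac{l + 2 l^{2}}{520 + l}$)
$29810 - \left(20291 - d{\left(-111 \right)}\right) = 29810 - \left(20291 - - \frac{111 \left(1 + 2 \left(-111\right)\right)}{520 - 111}\right) = 29810 - \left(20291 - - \frac{111 \left(1 - 222\right)}{409}\right) = 29810 - \left(20291 - \left(-111\right) \frac{1}{409} \left(-221\right)\right) = 29810 - \left(20291 - \frac{24531}{409}\right) = 29810 - \frac{8274488}{409} = \frac{3917802}{409}$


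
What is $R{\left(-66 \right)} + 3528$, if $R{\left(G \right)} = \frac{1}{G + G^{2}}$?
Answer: $\frac{15135121}{4290} \approx 3528.0$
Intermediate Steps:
$R{\left(-66 \right)} + 3528 = \frac{1}{\left(-66\right) \left(1 - 66\right)} + 3528 = - \frac{1}{66 \left(-65\right)} + 3528 = \left(- \frac{1}{66}\right) \left(- \frac{1}{65}\right) + 3528 = \frac{1}{4290} + 3528 = \frac{15135121}{4290}$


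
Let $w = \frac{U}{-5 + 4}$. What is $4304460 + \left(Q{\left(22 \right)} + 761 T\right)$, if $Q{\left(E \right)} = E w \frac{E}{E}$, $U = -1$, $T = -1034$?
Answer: $3517608$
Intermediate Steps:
$w = 1$ ($w = - \frac{1}{-5 + 4} = - \frac{1}{-1} = \left(-1\right) \left(-1\right) = 1$)
$Q{\left(E \right)} = E$ ($Q{\left(E \right)} = E 1 \frac{E}{E} = E 1 = E$)
$4304460 + \left(Q{\left(22 \right)} + 761 T\right) = 4304460 + \left(22 + 761 \left(-1034\right)\right) = 4304460 + \left(22 - 786874\right) = 4304460 - 786852 = 3517608$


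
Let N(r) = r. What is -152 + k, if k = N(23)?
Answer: -129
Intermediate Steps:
k = 23
-152 + k = -152 + 23 = -129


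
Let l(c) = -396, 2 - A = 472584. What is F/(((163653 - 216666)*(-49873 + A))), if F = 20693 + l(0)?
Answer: 20297/27696906915 ≈ 7.3283e-7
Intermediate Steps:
A = -472582 (A = 2 - 1*472584 = 2 - 472584 = -472582)
F = 20297 (F = 20693 - 396 = 20297)
F/(((163653 - 216666)*(-49873 + A))) = 20297/(((163653 - 216666)*(-49873 - 472582))) = 20297/((-53013*(-522455))) = 20297/27696906915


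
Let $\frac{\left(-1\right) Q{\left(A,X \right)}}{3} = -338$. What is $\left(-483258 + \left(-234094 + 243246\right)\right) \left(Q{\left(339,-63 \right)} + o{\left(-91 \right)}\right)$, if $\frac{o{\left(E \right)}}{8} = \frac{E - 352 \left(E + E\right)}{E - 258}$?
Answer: $\frac{74860389188}{349} \approx 2.145 \cdot 10^{8}$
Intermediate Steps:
$Q{\left(A,X \right)} = 1014$ ($Q{\left(A,X \right)} = \left(-3\right) \left(-338\right) = 1014$)
$o{\left(E \right)} = - \frac{5624 E}{-258 + E}$ ($o{\left(E \right)} = 8 \frac{E - 352 \left(E + E\right)}{E - 258} = 8 \frac{E - 352 \cdot 2 E}{-258 + E} = 8 \frac{E - 704 E}{-258 + E} = 8 \frac{\left(-703\right) E}{-258 + E} = 8 \left(- \frac{703 E}{-258 + E}\right) = - \frac{5624 E}{-258 + E}$)
$\left(-483258 + \left(-234094 + 243246\right)\right) \left(Q{\left(339,-63 \right)} + o{\left(-91 \right)}\right) = \left(-483258 + \left(-234094 + 243246\right)\right) \left(1014 - - \frac{511784}{-258 - 91}\right) = \left(-483258 + 9152\right) \left(1014 - - \frac{511784}{-349}\right) = - 474106 \left(1014 - \left(-511784\right) \left(- \frac{1}{349}\right)\right) = - 474106 \left(1014 - \frac{511784}{349}\right) = \left(-474106\right) \left(- \frac{157898}{349}\right) = \frac{74860389188}{349}$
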